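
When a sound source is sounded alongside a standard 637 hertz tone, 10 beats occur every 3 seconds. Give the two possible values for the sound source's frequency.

Beat frequency = 10/3 = 3.3333 Hz.
|f − 637| = 3.3333, so f = 637 ± 3.3333.

633.6667 Hz or 640.3333 Hz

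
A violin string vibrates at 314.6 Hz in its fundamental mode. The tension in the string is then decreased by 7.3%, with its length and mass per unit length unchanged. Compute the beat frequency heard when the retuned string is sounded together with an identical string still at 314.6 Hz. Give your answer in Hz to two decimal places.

11.70 Hz

For a string, f ∝ √T, so the new frequency is 314.6·√0.927 = 302.8995 Hz.
f_beat = |302.8995 − 314.6| = 11.70 Hz.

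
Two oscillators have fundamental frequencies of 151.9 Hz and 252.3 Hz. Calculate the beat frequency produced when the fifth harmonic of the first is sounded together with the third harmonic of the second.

2.6 Hz

Fifth harmonic of the first: 5·151.9 = 759.5 Hz.
Third harmonic of the second: 3·252.3 = 756.9 Hz.
f_beat = |759.5 − 756.9| = 2.6 Hz.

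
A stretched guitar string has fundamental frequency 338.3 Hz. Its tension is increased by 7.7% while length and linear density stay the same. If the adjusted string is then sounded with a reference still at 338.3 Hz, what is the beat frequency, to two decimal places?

12.78 Hz

For a string, f ∝ √T, so the new frequency is 338.3·√1.077 = 351.0830 Hz.
f_beat = |351.0830 − 338.3| = 12.78 Hz.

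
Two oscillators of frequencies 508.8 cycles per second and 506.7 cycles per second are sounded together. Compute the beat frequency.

The beat frequency equals the magnitude of the frequency difference.
|508.8 − 506.7| = 2.1 Hz.

2.1 Hz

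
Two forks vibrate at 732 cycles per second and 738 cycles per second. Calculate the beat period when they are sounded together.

f_beat = |732 − 738| = 6 Hz.
Beat period T = 1 / f_beat = 1 / 6 s.

0.167 s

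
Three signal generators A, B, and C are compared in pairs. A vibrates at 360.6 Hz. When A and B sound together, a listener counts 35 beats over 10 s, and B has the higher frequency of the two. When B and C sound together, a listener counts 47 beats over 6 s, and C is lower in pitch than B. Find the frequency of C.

356.2667 Hz

A–B: Beat frequency = 35/10 = 3.5 Hz.
B is above A, so f_B = 360.6 + 3.5 = 364.1 Hz.
B–C: Beat frequency = 47/6 = 7.8333 Hz.
C is below B, so f_C = 364.1 − 7.8333 = 356.2667 Hz.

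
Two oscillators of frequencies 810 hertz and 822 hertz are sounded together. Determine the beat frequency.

12 Hz

f_beat = |f₁ − f₂|.
|810 − 822| = 12 Hz.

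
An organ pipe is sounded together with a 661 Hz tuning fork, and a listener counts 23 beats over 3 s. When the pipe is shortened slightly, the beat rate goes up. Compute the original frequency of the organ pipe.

668.6667 Hz

Beat frequency = 23/3 = 7.6667 Hz.
|f − 661| = 7.6667, so the organ pipe was at either 653.3333 Hz or 668.6667 Hz.
A shorter pipe has a higher fundamental; the adjustment raises the organ pipe's frequency.
The beat rate rose, so the adjustment moved the organ pipe further from 661 Hz — it was already above the reference.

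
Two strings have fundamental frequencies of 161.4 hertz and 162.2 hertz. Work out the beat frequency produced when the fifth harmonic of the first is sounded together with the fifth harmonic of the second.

4.0 Hz

Fifth harmonic of the first: 5·161.4 = 807.0 Hz.
Fifth harmonic of the second: 5·162.2 = 811.0 Hz.
f_beat = |807.0 − 811.0| = 4.0 Hz.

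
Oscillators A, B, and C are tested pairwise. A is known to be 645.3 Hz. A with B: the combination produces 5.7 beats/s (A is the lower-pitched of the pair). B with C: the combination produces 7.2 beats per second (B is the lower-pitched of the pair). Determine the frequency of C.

B is above A, so f_B = 645.3 + 5.7 = 651 Hz.
C is above B, so f_C = 651 + 7.2 = 658.2 Hz.

658.2 Hz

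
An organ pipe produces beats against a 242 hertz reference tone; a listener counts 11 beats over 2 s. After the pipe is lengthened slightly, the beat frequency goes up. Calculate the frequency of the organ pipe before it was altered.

236.5 Hz

Beat frequency = 11/2 = 5.5 Hz.
|f − 242| = 5.5, so the organ pipe was at either 236.5 Hz or 247.5 Hz.
A longer pipe has a lower fundamental; the adjustment lowers the organ pipe's frequency.
The beat rate rose, so the adjustment moved the organ pipe further from 242 Hz — it was already below the reference.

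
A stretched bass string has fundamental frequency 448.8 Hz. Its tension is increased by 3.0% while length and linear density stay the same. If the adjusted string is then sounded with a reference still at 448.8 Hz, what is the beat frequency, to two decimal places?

For a string, f ∝ √T, so the new frequency is 448.8·√1.030 = 455.4823 Hz.
f_beat = |455.4823 − 448.8| = 6.68 Hz.

6.68 Hz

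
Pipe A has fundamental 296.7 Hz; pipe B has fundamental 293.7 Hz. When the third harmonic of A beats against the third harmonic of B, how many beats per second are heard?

Third harmonic of the first: 3·296.7 = 890.1 Hz.
Third harmonic of the second: 3·293.7 = 881.1 Hz.
f_beat = |890.1 − 881.1| = 9.0 Hz.

9.0 Hz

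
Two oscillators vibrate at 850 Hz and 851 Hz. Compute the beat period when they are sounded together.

f_beat = |850 − 851| = 1 Hz.
Beat period T = 1 / f_beat = 1 / 1 s.

1.000 s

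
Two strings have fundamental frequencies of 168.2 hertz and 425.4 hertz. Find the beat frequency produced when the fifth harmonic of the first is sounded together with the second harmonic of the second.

Fifth harmonic of the first: 5·168.2 = 841.0 Hz.
Second harmonic of the second: 2·425.4 = 850.8 Hz.
f_beat = |841.0 − 850.8| = 9.8 Hz.

9.8 Hz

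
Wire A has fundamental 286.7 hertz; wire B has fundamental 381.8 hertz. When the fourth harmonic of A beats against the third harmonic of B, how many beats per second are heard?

Fourth harmonic of the first: 4·286.7 = 1146.8 Hz.
Third harmonic of the second: 3·381.8 = 1145.4 Hz.
f_beat = |1146.8 − 1145.4| = 1.4 Hz.

1.4 Hz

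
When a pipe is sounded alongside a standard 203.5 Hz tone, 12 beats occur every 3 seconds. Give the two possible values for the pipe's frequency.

199.5 Hz or 207.5 Hz

Beat frequency = 12/3 = 4 Hz.
|f − 203.5| = 4, so f = 203.5 ± 4.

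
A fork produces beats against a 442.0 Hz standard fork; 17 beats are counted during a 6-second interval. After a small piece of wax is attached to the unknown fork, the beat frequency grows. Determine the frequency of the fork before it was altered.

Beat frequency = 17/6 = 2.8333 Hz.
|f − 442.0| = 2.8333, so the fork was at either 439.1667 Hz or 444.8333 Hz.
Loading a fork with wax lowers its frequency; the adjustment lowers the fork's frequency.
The beat rate rose, so the adjustment moved the fork further from 442.0 Hz — it was already below the reference.

439.1667 Hz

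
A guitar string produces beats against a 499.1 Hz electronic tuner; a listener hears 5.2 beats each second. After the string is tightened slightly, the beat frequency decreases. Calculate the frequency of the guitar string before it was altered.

|f − 499.1| = 5.2, so the guitar string was at either 493.9 Hz or 504.3 Hz.
Increasing tension raises a string's frequency; the adjustment raises the guitar string's frequency.
The beat rate fell, so the adjustment moved the guitar string toward 499.1 Hz — it must have started below the reference.

493.9 Hz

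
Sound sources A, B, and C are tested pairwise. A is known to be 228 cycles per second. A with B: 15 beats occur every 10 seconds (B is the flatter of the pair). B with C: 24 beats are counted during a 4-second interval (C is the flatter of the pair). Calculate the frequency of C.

220.5 Hz

A–B: Beat frequency = 15/10 = 1.5 Hz.
B is below A, so f_B = 228 − 1.5 = 226.5 Hz.
B–C: Beat frequency = 24/4 = 6 Hz.
C is below B, so f_C = 226.5 − 6 = 220.5 Hz.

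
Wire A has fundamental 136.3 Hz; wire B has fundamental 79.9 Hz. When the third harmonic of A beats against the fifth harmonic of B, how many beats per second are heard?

9.4 Hz

Third harmonic of the first: 3·136.3 = 408.9 Hz.
Fifth harmonic of the second: 5·79.9 = 399.5 Hz.
f_beat = |408.9 − 399.5| = 9.4 Hz.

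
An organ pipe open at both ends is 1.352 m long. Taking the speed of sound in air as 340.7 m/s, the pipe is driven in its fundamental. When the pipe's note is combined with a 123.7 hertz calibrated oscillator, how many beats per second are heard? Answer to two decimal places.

Open pipe: f_n = n·v/(2L) = 1·340.7/(2·1.352) = 125.9985 Hz.
f_beat = |125.9985 − 123.7| = 2.30 Hz.

2.30 Hz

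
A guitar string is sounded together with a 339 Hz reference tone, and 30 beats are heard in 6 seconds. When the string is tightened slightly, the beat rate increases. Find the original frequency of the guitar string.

344 Hz

Beat frequency = 30/6 = 5 Hz.
|f − 339| = 5, so the guitar string was at either 334 Hz or 344 Hz.
Increasing tension raises a string's frequency; the adjustment raises the guitar string's frequency.
The beat rate rose, so the adjustment moved the guitar string further from 339 Hz — it was already above the reference.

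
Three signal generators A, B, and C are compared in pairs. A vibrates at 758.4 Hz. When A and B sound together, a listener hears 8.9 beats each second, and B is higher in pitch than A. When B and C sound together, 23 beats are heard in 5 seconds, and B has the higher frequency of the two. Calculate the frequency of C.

B is above A, so f_B = 758.4 + 8.9 = 767.3 Hz.
B–C: Beat frequency = 23/5 = 4.6 Hz.
C is below B, so f_C = 767.3 − 4.6 = 762.7 Hz.

762.7 Hz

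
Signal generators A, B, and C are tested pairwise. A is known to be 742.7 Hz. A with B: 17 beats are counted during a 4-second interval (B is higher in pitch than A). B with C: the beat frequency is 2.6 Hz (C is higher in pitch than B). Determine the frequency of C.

A–B: Beat frequency = 17/4 = 4.25 Hz.
B is above A, so f_B = 742.7 + 4.25 = 746.95 Hz.
C is above B, so f_C = 746.95 + 2.6 = 749.55 Hz.

749.55 Hz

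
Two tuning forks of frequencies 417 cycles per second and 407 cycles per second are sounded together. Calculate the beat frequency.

10 Hz

Beats arise from superposition of two nearby frequencies; the beat rate is |f₁ − f₂|.
|417 − 407| = 10 Hz.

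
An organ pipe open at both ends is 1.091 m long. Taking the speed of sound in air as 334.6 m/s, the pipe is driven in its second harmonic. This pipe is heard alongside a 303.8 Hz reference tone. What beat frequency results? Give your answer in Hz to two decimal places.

Open pipe: f_n = n·v/(2L) = 2·334.6/(2·1.091) = 306.6911 Hz.
f_beat = |306.6911 − 303.8| = 2.89 Hz.

2.89 Hz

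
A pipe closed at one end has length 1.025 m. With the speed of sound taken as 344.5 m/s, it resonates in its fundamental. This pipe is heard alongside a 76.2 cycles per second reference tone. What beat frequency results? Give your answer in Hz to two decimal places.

Closed pipe (odd harmonics): f_n = n·v/(4L) = 1·344.5/(4·1.025) = 84.0244 Hz.
f_beat = |84.0244 − 76.2| = 7.82 Hz.

7.82 Hz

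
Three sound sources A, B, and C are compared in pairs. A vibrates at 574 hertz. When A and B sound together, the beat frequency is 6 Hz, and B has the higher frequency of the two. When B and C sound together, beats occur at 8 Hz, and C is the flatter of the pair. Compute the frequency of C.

B is above A, so f_B = 574 + 6 = 580 Hz.
C is below B, so f_C = 580 − 8 = 572 Hz.

572 Hz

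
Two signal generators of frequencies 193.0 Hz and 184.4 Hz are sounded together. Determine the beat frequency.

The beat frequency equals the magnitude of the frequency difference.
|193.0 − 184.4| = 8.6 Hz.

8.6 Hz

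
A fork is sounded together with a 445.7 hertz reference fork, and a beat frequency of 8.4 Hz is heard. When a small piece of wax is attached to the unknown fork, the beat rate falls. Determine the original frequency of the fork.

|f − 445.7| = 8.4, so the fork was at either 437.3 Hz or 454.1 Hz.
Loading a fork with wax lowers its frequency; the adjustment lowers the fork's frequency.
The beat rate fell, so the adjustment moved the fork toward 445.7 Hz — it must have started above the reference.

454.1 Hz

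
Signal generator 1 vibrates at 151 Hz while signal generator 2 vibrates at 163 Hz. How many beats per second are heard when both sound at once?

The beat frequency equals the magnitude of the frequency difference.
|151 − 163| = 12 Hz.

12 Hz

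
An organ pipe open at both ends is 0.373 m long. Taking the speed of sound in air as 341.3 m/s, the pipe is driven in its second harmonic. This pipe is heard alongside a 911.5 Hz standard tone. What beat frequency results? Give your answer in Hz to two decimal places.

Open pipe: f_n = n·v/(2L) = 2·341.3/(2·0.373) = 915.0134 Hz.
f_beat = |915.0134 − 911.5| = 3.51 Hz.

3.51 Hz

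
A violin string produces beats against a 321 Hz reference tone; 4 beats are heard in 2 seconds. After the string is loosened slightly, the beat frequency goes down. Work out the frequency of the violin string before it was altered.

Beat frequency = 4/2 = 2 Hz.
|f − 321| = 2, so the violin string was at either 319 Hz or 323 Hz.
Reducing tension lowers a string's frequency; the adjustment lowers the violin string's frequency.
The beat rate fell, so the adjustment moved the violin string toward 321 Hz — it must have started above the reference.

323 Hz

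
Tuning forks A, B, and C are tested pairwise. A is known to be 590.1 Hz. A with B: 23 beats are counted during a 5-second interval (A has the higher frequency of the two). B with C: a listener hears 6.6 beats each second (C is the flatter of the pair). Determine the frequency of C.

578.9 Hz

A–B: Beat frequency = 23/5 = 4.6 Hz.
B is below A, so f_B = 590.1 − 4.6 = 585.5 Hz.
C is below B, so f_C = 585.5 − 6.6 = 578.9 Hz.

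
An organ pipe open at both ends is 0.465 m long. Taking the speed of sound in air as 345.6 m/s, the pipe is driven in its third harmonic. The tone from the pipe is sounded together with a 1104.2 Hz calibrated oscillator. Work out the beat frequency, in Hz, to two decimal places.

10.64 Hz

Open pipe: f_n = n·v/(2L) = 3·345.6/(2·0.465) = 1114.8387 Hz.
f_beat = |1114.8387 − 1104.2| = 10.64 Hz.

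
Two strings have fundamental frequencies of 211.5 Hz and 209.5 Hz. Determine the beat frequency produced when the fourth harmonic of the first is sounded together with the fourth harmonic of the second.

8.0 Hz

Fourth harmonic of the first: 4·211.5 = 846.0 Hz.
Fourth harmonic of the second: 4·209.5 = 838.0 Hz.
f_beat = |846.0 − 838.0| = 8.0 Hz.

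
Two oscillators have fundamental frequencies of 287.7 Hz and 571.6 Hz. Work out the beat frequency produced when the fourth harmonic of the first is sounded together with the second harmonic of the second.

7.6 Hz

Fourth harmonic of the first: 4·287.7 = 1150.8 Hz.
Second harmonic of the second: 2·571.6 = 1143.2 Hz.
f_beat = |1150.8 − 1143.2| = 7.6 Hz.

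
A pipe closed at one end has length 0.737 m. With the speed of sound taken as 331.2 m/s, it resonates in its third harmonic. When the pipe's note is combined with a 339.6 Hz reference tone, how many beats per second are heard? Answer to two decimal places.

2.56 Hz

Closed pipe (odd harmonics): f_n = n·v/(4L) = 3·331.2/(4·0.737) = 337.0421 Hz.
f_beat = |337.0421 − 339.6| = 2.56 Hz.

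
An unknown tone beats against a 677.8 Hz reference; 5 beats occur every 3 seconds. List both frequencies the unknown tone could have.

Beat frequency = 5/3 = 1.6667 Hz.
|f − 677.8| = 1.6667, so f = 677.8 ± 1.6667.

676.1333 Hz or 679.4667 Hz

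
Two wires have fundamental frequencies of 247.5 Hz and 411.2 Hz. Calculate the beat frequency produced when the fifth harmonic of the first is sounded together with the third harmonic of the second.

3.9 Hz

Fifth harmonic of the first: 5·247.5 = 1237.5 Hz.
Third harmonic of the second: 3·411.2 = 1233.6 Hz.
f_beat = |1237.5 − 1233.6| = 3.9 Hz.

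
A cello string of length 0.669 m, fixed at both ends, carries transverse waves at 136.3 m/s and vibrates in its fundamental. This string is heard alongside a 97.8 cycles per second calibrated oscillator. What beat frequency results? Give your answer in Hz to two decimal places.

4.07 Hz

For a string fixed at both ends, f_n = n·v/(2L) = 1·136.3/(2·0.669) = 101.8685 Hz.
f_beat = |101.8685 − 97.8| = 4.07 Hz.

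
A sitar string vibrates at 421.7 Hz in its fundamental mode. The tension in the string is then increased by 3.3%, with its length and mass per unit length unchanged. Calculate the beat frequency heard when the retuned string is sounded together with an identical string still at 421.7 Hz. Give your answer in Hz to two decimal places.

For a string, f ∝ √T, so the new frequency is 421.7·√1.033 = 428.6016 Hz.
f_beat = |428.6016 − 421.7| = 6.90 Hz.

6.90 Hz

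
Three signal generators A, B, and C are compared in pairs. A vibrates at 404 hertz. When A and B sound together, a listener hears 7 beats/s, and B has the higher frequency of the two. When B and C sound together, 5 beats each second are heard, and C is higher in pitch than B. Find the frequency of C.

416 Hz

B is above A, so f_B = 404 + 7 = 411 Hz.
C is above B, so f_C = 411 + 5 = 416 Hz.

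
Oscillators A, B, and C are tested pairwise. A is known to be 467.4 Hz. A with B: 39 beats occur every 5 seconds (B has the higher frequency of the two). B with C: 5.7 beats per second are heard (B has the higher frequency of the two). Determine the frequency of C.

A–B: Beat frequency = 39/5 = 7.8 Hz.
B is above A, so f_B = 467.4 + 7.8 = 475.2 Hz.
C is below B, so f_C = 475.2 − 5.7 = 469.5 Hz.

469.5 Hz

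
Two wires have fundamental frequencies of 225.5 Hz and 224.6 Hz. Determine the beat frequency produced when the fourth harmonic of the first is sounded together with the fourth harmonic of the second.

Fourth harmonic of the first: 4·225.5 = 902.0 Hz.
Fourth harmonic of the second: 4·224.6 = 898.4 Hz.
f_beat = |902.0 − 898.4| = 3.6 Hz.

3.6 Hz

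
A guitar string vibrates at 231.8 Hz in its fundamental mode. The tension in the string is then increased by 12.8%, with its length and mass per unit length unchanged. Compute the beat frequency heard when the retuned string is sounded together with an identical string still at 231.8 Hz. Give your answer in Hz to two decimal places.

For a string, f ∝ √T, so the new frequency is 231.8·√1.128 = 246.1886 Hz.
f_beat = |246.1886 − 231.8| = 14.39 Hz.

14.39 Hz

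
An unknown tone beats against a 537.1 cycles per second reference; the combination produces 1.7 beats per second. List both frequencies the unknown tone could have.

|f − 537.1| = 1.7, so f = 537.1 ± 1.7.

535.4 Hz or 538.8 Hz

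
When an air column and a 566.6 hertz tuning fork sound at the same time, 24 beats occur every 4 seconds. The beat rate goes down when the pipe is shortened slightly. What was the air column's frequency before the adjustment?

560.6 Hz

Beat frequency = 24/4 = 6 Hz.
|f − 566.6| = 6, so the air column was at either 560.6 Hz or 572.6 Hz.
A shorter pipe has a higher fundamental; the adjustment raises the air column's frequency.
The beat rate fell, so the adjustment moved the air column toward 566.6 Hz — it must have started below the reference.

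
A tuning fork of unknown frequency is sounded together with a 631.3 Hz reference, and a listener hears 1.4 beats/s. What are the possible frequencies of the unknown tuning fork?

|f − 631.3| = 1.4, so f = 631.3 ± 1.4.

629.9 Hz or 632.7 Hz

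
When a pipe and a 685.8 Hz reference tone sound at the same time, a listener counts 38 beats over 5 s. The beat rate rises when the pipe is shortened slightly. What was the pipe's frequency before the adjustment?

Beat frequency = 38/5 = 7.6 Hz.
|f − 685.8| = 7.6, so the pipe was at either 678.2 Hz or 693.4 Hz.
A shorter pipe has a higher fundamental; the adjustment raises the pipe's frequency.
The beat rate rose, so the adjustment moved the pipe further from 685.8 Hz — it was already above the reference.

693.4 Hz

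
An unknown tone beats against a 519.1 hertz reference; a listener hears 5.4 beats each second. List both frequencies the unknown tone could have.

|f − 519.1| = 5.4, so f = 519.1 ± 5.4.

513.7 Hz or 524.5 Hz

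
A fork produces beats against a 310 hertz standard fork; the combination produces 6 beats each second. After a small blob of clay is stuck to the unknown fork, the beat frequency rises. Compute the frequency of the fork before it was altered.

|f − 310| = 6, so the fork was at either 304 Hz or 316 Hz.
Adding mass to a fork lowers its frequency; the adjustment lowers the fork's frequency.
The beat rate rose, so the adjustment moved the fork further from 310 Hz — it was already below the reference.

304 Hz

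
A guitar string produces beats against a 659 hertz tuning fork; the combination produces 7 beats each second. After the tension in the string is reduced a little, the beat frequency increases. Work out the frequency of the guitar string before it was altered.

|f − 659| = 7, so the guitar string was at either 652 Hz or 666 Hz.
Lower tension means lower frequency; the adjustment lowers the guitar string's frequency.
The beat rate rose, so the adjustment moved the guitar string further from 659 Hz — it was already below the reference.

652 Hz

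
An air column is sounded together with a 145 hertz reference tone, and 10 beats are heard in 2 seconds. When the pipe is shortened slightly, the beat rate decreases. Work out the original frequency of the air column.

140 Hz

Beat frequency = 10/2 = 5 Hz.
|f − 145| = 5, so the air column was at either 140 Hz or 150 Hz.
A shorter pipe has a higher fundamental; the adjustment raises the air column's frequency.
The beat rate fell, so the adjustment moved the air column toward 145 Hz — it must have started below the reference.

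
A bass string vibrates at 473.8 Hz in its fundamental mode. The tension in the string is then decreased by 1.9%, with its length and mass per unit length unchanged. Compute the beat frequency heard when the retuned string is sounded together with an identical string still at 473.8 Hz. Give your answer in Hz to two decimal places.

For a string, f ∝ √T, so the new frequency is 473.8·√0.981 = 469.2773 Hz.
f_beat = |469.2773 − 473.8| = 4.52 Hz.

4.52 Hz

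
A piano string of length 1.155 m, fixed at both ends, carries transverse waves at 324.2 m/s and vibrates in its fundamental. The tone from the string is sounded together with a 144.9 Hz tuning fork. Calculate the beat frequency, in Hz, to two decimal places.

For a string fixed at both ends, f_n = n·v/(2L) = 1·324.2/(2·1.155) = 140.3463 Hz.
f_beat = |140.3463 − 144.9| = 4.55 Hz.

4.55 Hz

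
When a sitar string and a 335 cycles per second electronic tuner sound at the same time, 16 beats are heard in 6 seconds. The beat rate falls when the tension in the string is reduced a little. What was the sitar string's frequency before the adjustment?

Beat frequency = 16/6 = 2.6667 Hz.
|f − 335| = 2.6667, so the sitar string was at either 332.3333 Hz or 337.6667 Hz.
Lower tension means lower frequency; the adjustment lowers the sitar string's frequency.
The beat rate fell, so the adjustment moved the sitar string toward 335 Hz — it must have started above the reference.

337.6667 Hz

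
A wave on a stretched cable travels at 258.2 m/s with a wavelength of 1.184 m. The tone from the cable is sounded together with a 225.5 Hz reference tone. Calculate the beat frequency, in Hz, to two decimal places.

Source frequency f = v/λ = 258.2/1.184 = 218.0743 Hz.
f_beat = |218.0743 − 225.5| = 7.43 Hz.

7.43 Hz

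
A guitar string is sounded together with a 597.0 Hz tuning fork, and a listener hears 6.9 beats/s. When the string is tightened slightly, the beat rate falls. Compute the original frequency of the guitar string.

590.1 Hz

|f − 597.0| = 6.9, so the guitar string was at either 590.1 Hz or 603.9 Hz.
Increasing tension raises a string's frequency; the adjustment raises the guitar string's frequency.
The beat rate fell, so the adjustment moved the guitar string toward 597.0 Hz — it must have started below the reference.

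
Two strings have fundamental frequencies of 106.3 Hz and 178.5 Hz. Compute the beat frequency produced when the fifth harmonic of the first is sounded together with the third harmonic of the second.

Fifth harmonic of the first: 5·106.3 = 531.5 Hz.
Third harmonic of the second: 3·178.5 = 535.5 Hz.
f_beat = |531.5 − 535.5| = 4.0 Hz.

4.0 Hz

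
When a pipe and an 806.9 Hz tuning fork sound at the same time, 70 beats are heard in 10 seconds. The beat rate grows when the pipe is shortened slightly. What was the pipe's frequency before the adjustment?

Beat frequency = 70/10 = 7 Hz.
|f − 806.9| = 7, so the pipe was at either 799.9 Hz or 813.9 Hz.
A shorter pipe has a higher fundamental; the adjustment raises the pipe's frequency.
The beat rate rose, so the adjustment moved the pipe further from 806.9 Hz — it was already above the reference.

813.9 Hz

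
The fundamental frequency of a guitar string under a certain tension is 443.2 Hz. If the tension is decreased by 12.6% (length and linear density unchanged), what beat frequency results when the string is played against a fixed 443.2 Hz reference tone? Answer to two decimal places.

28.86 Hz

For a string, f ∝ √T, so the new frequency is 443.2·√0.874 = 414.3387 Hz.
f_beat = |414.3387 − 443.2| = 28.86 Hz.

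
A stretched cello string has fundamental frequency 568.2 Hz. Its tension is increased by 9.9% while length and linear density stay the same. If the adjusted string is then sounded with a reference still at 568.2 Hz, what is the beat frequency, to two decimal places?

27.46 Hz

For a string, f ∝ √T, so the new frequency is 568.2·√1.099 = 595.6622 Hz.
f_beat = |595.6622 − 568.2| = 27.46 Hz.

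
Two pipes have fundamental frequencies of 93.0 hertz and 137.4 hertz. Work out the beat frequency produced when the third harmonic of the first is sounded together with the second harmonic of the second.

Third harmonic of the first: 3·93.0 = 279.0 Hz.
Second harmonic of the second: 2·137.4 = 274.8 Hz.
f_beat = |279.0 − 274.8| = 4.2 Hz.

4.2 Hz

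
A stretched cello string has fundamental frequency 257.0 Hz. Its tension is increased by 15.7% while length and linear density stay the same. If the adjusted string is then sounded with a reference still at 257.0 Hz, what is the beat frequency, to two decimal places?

For a string, f ∝ √T, so the new frequency is 257.0·√1.157 = 276.4393 Hz.
f_beat = |276.4393 − 257.0| = 19.44 Hz.

19.44 Hz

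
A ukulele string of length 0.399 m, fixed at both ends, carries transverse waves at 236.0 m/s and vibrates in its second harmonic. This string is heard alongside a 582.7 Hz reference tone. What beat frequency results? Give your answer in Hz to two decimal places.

For a string fixed at both ends, f_n = n·v/(2L) = 2·236.0/(2·0.399) = 591.4787 Hz.
f_beat = |591.4787 − 582.7| = 8.78 Hz.

8.78 Hz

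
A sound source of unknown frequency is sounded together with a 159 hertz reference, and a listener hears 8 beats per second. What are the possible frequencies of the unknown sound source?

|f − 159| = 8, so f = 159 ± 8.

151 Hz or 167 Hz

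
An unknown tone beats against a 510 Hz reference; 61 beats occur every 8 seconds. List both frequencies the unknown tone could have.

Beat frequency = 61/8 = 7.625 Hz.
|f − 510| = 7.625, so f = 510 ± 7.625.

502.375 Hz or 517.625 Hz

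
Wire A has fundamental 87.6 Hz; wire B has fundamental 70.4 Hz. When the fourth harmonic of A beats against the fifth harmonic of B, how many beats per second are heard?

Fourth harmonic of the first: 4·87.6 = 350.4 Hz.
Fifth harmonic of the second: 5·70.4 = 352.0 Hz.
f_beat = |350.4 − 352.0| = 1.6 Hz.

1.6 Hz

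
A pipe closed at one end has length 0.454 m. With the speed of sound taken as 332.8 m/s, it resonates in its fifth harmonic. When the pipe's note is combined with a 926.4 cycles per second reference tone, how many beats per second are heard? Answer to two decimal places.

10.10 Hz

Closed pipe (odd harmonics): f_n = n·v/(4L) = 5·332.8/(4·0.454) = 916.2996 Hz.
f_beat = |916.2996 − 926.4| = 10.10 Hz.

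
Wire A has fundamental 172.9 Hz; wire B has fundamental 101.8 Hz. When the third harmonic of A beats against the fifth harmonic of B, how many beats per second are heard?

9.7 Hz

Third harmonic of the first: 3·172.9 = 518.7 Hz.
Fifth harmonic of the second: 5·101.8 = 509.0 Hz.
f_beat = |518.7 − 509.0| = 9.7 Hz.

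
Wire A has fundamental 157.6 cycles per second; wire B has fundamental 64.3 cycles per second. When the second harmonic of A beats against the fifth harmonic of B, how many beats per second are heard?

Second harmonic of the first: 2·157.6 = 315.2 Hz.
Fifth harmonic of the second: 5·64.3 = 321.5 Hz.
f_beat = |315.2 − 321.5| = 6.3 Hz.

6.3 Hz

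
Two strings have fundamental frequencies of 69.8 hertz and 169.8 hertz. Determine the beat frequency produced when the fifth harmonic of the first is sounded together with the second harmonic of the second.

9.4 Hz

Fifth harmonic of the first: 5·69.8 = 349.0 Hz.
Second harmonic of the second: 2·169.8 = 339.6 Hz.
f_beat = |349.0 − 339.6| = 9.4 Hz.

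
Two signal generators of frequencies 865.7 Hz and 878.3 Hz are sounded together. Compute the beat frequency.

12.6 Hz

f_beat = |f₁ − f₂|.
|865.7 − 878.3| = 12.6 Hz.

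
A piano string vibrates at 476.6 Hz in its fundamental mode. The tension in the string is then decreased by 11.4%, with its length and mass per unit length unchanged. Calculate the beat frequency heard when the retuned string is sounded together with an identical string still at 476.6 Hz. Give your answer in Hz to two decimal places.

27.99 Hz

For a string, f ∝ √T, so the new frequency is 476.6·√0.886 = 448.6120 Hz.
f_beat = |448.6120 − 476.6| = 27.99 Hz.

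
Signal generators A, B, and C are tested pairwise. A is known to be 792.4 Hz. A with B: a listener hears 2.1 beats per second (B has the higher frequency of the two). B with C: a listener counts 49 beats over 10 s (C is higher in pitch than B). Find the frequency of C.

B is above A, so f_B = 792.4 + 2.1 = 794.5 Hz.
B–C: Beat frequency = 49/10 = 4.9 Hz.
C is above B, so f_C = 794.5 + 4.9 = 799.4 Hz.

799.4 Hz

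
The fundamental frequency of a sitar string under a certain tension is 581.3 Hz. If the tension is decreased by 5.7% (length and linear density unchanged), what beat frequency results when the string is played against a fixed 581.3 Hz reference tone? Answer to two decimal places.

16.81 Hz

For a string, f ∝ √T, so the new frequency is 581.3·√0.943 = 564.4899 Hz.
f_beat = |564.4899 − 581.3| = 16.81 Hz.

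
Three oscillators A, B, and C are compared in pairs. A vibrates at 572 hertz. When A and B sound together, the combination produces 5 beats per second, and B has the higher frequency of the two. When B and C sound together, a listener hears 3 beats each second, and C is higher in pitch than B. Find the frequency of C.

B is above A, so f_B = 572 + 5 = 577 Hz.
C is above B, so f_C = 577 + 3 = 580 Hz.

580 Hz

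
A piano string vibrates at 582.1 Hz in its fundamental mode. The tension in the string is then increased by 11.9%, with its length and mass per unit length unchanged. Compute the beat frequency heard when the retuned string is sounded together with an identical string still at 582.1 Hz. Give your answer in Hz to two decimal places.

33.66 Hz

For a string, f ∝ √T, so the new frequency is 582.1·√1.119 = 615.7617 Hz.
f_beat = |615.7617 − 582.1| = 33.66 Hz.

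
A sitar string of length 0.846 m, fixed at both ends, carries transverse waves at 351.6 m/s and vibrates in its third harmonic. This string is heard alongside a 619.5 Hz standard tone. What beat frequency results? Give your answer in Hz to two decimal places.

For a string fixed at both ends, f_n = n·v/(2L) = 3·351.6/(2·0.846) = 623.4043 Hz.
f_beat = |623.4043 − 619.5| = 3.90 Hz.

3.90 Hz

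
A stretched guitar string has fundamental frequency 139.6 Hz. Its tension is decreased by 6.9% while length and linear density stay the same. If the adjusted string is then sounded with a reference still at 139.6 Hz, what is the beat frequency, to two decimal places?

4.90 Hz

For a string, f ∝ √T, so the new frequency is 139.6·√0.931 = 134.6977 Hz.
f_beat = |134.6977 − 139.6| = 4.90 Hz.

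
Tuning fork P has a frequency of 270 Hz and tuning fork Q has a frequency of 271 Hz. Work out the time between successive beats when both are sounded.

1.000 s

f_beat = |270 − 271| = 1 Hz.
Beat period T = 1 / f_beat = 1 / 1 s.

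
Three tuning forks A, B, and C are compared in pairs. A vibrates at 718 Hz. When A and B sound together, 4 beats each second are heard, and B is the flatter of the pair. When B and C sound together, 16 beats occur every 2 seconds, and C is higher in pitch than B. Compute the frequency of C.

B is below A, so f_B = 718 − 4 = 714 Hz.
B–C: Beat frequency = 16/2 = 8 Hz.
C is above B, so f_C = 714 + 8 = 722 Hz.

722 Hz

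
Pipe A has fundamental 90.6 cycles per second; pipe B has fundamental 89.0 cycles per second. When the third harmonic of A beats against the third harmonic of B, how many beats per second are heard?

Third harmonic of the first: 3·90.6 = 271.8 Hz.
Third harmonic of the second: 3·89.0 = 267.0 Hz.
f_beat = |271.8 − 267.0| = 4.8 Hz.

4.8 Hz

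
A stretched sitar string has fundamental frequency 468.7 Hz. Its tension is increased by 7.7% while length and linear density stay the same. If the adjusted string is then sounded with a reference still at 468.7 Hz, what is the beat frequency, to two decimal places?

For a string, f ∝ √T, so the new frequency is 468.7·√1.077 = 486.4103 Hz.
f_beat = |486.4103 − 468.7| = 17.71 Hz.

17.71 Hz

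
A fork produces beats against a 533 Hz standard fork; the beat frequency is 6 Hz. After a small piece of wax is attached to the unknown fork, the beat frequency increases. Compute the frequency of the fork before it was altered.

|f − 533| = 6, so the fork was at either 527 Hz or 539 Hz.
Loading a fork with wax lowers its frequency; the adjustment lowers the fork's frequency.
The beat rate rose, so the adjustment moved the fork further from 533 Hz — it was already below the reference.

527 Hz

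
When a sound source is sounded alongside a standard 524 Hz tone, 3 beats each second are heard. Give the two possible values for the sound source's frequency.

|f − 524| = 3, so f = 524 ± 3.

521 Hz or 527 Hz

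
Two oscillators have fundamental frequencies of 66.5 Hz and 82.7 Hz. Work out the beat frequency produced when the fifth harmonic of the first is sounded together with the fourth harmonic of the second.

1.7 Hz

Fifth harmonic of the first: 5·66.5 = 332.5 Hz.
Fourth harmonic of the second: 4·82.7 = 330.8 Hz.
f_beat = |332.5 − 330.8| = 1.7 Hz.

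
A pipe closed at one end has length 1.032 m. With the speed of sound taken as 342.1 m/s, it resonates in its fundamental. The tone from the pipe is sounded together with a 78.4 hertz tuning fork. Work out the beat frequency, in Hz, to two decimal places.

4.47 Hz

Closed pipe (odd harmonics): f_n = n·v/(4L) = 1·342.1/(4·1.032) = 82.8731 Hz.
f_beat = |82.8731 − 78.4| = 4.47 Hz.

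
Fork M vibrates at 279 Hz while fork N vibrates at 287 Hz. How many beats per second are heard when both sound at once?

f_beat = |f₁ − f₂|.
|279 − 287| = 8 Hz.

8 Hz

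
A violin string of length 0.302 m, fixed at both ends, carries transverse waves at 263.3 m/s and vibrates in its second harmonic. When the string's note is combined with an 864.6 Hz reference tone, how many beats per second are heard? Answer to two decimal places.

For a string fixed at both ends, f_n = n·v/(2L) = 2·263.3/(2·0.302) = 871.8543 Hz.
f_beat = |871.8543 − 864.6| = 7.25 Hz.

7.25 Hz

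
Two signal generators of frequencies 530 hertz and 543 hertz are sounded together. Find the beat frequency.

The beat frequency equals the magnitude of the frequency difference.
|530 − 543| = 13 Hz.

13 Hz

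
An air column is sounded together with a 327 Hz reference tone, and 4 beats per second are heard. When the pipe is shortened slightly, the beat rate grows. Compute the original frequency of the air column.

|f − 327| = 4, so the air column was at either 323 Hz or 331 Hz.
A shorter pipe has a higher fundamental; the adjustment raises the air column's frequency.
The beat rate rose, so the adjustment moved the air column further from 327 Hz — it was already above the reference.

331 Hz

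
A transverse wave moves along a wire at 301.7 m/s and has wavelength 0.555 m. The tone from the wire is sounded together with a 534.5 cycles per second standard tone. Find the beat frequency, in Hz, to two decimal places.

Source frequency f = v/λ = 301.7/0.555 = 543.6036 Hz.
f_beat = |543.6036 − 534.5| = 9.10 Hz.

9.10 Hz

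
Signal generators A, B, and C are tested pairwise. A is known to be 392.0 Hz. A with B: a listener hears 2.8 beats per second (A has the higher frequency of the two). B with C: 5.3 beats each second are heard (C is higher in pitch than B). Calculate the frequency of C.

394.5 Hz

B is below A, so f_B = 392.0 − 2.8 = 389.2 Hz.
C is above B, so f_C = 389.2 + 5.3 = 394.5 Hz.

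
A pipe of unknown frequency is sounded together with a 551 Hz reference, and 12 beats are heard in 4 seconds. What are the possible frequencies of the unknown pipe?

Beat frequency = 12/4 = 3 Hz.
|f − 551| = 3, so f = 551 ± 3.

548 Hz or 554 Hz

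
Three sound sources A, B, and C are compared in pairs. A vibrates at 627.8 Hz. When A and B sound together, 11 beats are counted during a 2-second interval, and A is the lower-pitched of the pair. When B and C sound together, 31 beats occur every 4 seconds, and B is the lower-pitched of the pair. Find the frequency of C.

A–B: Beat frequency = 11/2 = 5.5 Hz.
B is above A, so f_B = 627.8 + 5.5 = 633.3 Hz.
B–C: Beat frequency = 31/4 = 7.75 Hz.
C is above B, so f_C = 633.3 + 7.75 = 641.05 Hz.

641.05 Hz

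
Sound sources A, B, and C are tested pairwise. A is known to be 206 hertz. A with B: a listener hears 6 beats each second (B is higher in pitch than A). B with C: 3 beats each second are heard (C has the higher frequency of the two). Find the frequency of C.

B is above A, so f_B = 206 + 6 = 212 Hz.
C is above B, so f_C = 212 + 3 = 215 Hz.

215 Hz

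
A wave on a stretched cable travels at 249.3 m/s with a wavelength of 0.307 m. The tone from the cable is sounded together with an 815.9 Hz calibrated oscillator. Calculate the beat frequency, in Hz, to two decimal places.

3.85 Hz

Source frequency f = v/λ = 249.3/0.307 = 812.0521 Hz.
f_beat = |812.0521 − 815.9| = 3.85 Hz.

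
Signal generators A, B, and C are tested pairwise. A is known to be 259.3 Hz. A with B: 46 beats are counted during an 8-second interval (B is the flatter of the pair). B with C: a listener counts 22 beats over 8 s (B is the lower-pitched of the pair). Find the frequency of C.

256.3 Hz

A–B: Beat frequency = 46/8 = 5.75 Hz.
B is below A, so f_B = 259.3 − 5.75 = 253.55 Hz.
B–C: Beat frequency = 22/8 = 2.75 Hz.
C is above B, so f_C = 253.55 + 2.75 = 256.3 Hz.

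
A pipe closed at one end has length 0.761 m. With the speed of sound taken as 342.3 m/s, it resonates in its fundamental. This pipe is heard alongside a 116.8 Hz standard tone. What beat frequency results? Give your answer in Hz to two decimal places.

Closed pipe (odd harmonics): f_n = n·v/(4L) = 1·342.3/(4·0.761) = 112.4507 Hz.
f_beat = |112.4507 − 116.8| = 4.35 Hz.

4.35 Hz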